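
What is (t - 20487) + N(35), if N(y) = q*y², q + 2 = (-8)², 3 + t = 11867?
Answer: 67327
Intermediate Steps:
t = 11864 (t = -3 + 11867 = 11864)
q = 62 (q = -2 + (-8)² = -2 + 64 = 62)
N(y) = 62*y²
(t - 20487) + N(35) = (11864 - 20487) + 62*35² = -8623 + 62*1225 = -8623 + 75950 = 67327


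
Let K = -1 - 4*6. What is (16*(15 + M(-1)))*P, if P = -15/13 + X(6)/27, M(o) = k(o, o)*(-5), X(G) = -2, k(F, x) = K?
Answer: -965440/351 ≈ -2750.5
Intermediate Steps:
K = -25 (K = -1 - 24 = -25)
k(F, x) = -25
M(o) = 125 (M(o) = -25*(-5) = 125)
P = -431/351 (P = -15/13 - 2/27 = -431/351 ≈ -1.2279)
(16*(15 + M(-1)))*P = (16*(15 + 125))*(-431/351) = (16*140)*(-431/351) = 2240*(-431/351) = -965440/351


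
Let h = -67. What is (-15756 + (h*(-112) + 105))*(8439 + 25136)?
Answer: -273535525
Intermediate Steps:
(-15756 + (h*(-112) + 105))*(8439 + 25136) = (-15756 + (-67*(-112) + 105))*(8439 + 25136) = (-15756 + (7504 + 105))*33575 = (-15756 + 7609)*33575 = -8147*33575 = -273535525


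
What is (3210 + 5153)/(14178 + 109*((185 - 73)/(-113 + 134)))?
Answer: 25089/44278 ≈ 0.56662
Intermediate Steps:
(3210 + 5153)/(14178 + 109*((185 - 73)/(-113 + 134))) = 8363/(14178 + 109*(112/21)) = 8363/(14178 + 109*(112*(1/21))) = 8363/(14178 + 109*(16/3)) = 8363/(14178 + 1744/3) = 8363/(44278/3) = 8363*(3/44278) = 25089/44278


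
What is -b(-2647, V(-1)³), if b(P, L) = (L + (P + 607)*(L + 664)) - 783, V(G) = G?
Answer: 1353304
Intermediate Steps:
b(P, L) = -783 + L + (607 + P)*(664 + L) (b(P, L) = (L + (607 + P)*(664 + L)) - 783 = -783 + L + (607 + P)*(664 + L))
-b(-2647, V(-1)³) = -(402265 + 608*(-1)³ + 664*(-2647) + (-1)³*(-2647)) = -(402265 + 608*(-1) - 1757608 - 1*(-2647)) = -(402265 - 608 - 1757608 + 2647) = -1*(-1353304) = 1353304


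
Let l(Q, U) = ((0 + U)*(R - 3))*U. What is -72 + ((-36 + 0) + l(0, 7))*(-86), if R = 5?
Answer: -5404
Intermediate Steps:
l(Q, U) = 2*U**2 (l(Q, U) = ((0 + U)*(5 - 3))*U = (U*2)*U = (2*U)*U = 2*U**2)
-72 + ((-36 + 0) + l(0, 7))*(-86) = -72 + ((-36 + 0) + 2*7**2)*(-86) = -72 + (-36 + 2*49)*(-86) = -72 + (-36 + 98)*(-86) = -72 + 62*(-86) = -72 - 5332 = -5404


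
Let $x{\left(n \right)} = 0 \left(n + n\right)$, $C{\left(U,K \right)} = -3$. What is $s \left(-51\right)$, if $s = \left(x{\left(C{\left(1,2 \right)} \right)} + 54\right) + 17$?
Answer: $-3621$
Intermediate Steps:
$x{\left(n \right)} = 0$ ($x{\left(n \right)} = 0 \cdot 2 n = 0$)
$s = 71$ ($s = \left(0 + 54\right) + 17 = 54 + 17 = 71$)
$s \left(-51\right) = 71 \left(-51\right) = -3621$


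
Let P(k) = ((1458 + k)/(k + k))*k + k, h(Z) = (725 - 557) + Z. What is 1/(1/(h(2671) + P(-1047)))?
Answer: 3995/2 ≈ 1997.5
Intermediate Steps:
h(Z) = 168 + Z
P(k) = 729 + 3*k/2 (P(k) = ((1458 + k)/((2*k)))*k + k = ((1458 + k)*(1/(2*k)))*k + k = ((1458 + k)/(2*k))*k + k = (729 + k/2) + k = 729 + 3*k/2)
1/(1/(h(2671) + P(-1047))) = 1/(1/((168 + 2671) + (729 + (3/2)*(-1047)))) = 1/(1/(2839 + (729 - 3141/2))) = 1/(1/(2839 - 1683/2)) = 1/(1/(3995/2)) = 1/(2/3995) = 3995/2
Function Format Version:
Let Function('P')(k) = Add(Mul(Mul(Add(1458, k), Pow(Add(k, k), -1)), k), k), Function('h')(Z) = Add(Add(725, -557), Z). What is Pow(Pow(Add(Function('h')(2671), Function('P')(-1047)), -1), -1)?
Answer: Rational(3995, 2) ≈ 1997.5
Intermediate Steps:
Function('h')(Z) = Add(168, Z)
Function('P')(k) = Add(729, Mul(Rational(3, 2), k)) (Function('P')(k) = Add(Mul(Mul(Add(1458, k), Pow(Mul(2, k), -1)), k), k) = Add(Mul(Mul(Add(1458, k), Mul(Rational(1, 2), Pow(k, -1))), k), k) = Add(Mul(Mul(Rational(1, 2), Pow(k, -1), Add(1458, k)), k), k) = Add(Add(729, Mul(Rational(1, 2), k)), k) = Add(729, Mul(Rational(3, 2), k)))
Pow(Pow(Add(Function('h')(2671), Function('P')(-1047)), -1), -1) = Pow(Pow(Add(Add(168, 2671), Add(729, Mul(Rational(3, 2), -1047))), -1), -1) = Pow(Pow(Add(2839, Add(729, Rational(-3141, 2))), -1), -1) = Pow(Pow(Add(2839, Rational(-1683, 2)), -1), -1) = Pow(Pow(Rational(3995, 2), -1), -1) = Pow(Rational(2, 3995), -1) = Rational(3995, 2)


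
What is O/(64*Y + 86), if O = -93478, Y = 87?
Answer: -4249/257 ≈ -16.533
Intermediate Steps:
O/(64*Y + 86) = -93478/(64*87 + 86) = -93478/(5568 + 86) = -93478/5654 = -93478*1/5654 = -4249/257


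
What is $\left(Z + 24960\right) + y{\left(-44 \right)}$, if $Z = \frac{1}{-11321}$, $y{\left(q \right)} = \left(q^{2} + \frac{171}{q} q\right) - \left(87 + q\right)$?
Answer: $\frac{305938703}{11321} \approx 27024.0$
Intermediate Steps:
$y{\left(q \right)} = 84 + q^{2} - q$ ($y{\left(q \right)} = \left(q^{2} + 171\right) - \left(87 + q\right) = \left(171 + q^{2}\right) - \left(87 + q\right) = 84 + q^{2} - q$)
$Z = - \frac{1}{11321} \approx -8.8331 \cdot 10^{-5}$
$\left(Z + 24960\right) + y{\left(-44 \right)} = \left(- \frac{1}{11321} + 24960\right) + \left(84 + \left(-44\right)^{2} - -44\right) = \frac{282572159}{11321} + \left(84 + 1936 + 44\right) = \frac{282572159}{11321} + 2064 = \frac{305938703}{11321}$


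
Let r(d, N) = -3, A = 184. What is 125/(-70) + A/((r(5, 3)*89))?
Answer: -9251/3738 ≈ -2.4749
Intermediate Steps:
125/(-70) + A/((r(5, 3)*89)) = 125/(-70) + 184/((-3*89)) = 125*(-1/70) + 184/(-267) = -25/14 + 184*(-1/267) = -25/14 - 184/267 = -9251/3738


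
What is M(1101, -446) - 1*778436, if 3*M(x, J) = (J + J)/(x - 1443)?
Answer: -399337222/513 ≈ -7.7844e+5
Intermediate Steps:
M(x, J) = 2*J/(3*(-1443 + x)) (M(x, J) = ((J + J)/(x - 1443))/3 = ((2*J)/(-1443 + x))/3 = (2*J/(-1443 + x))/3 = 2*J/(3*(-1443 + x)))
M(1101, -446) - 1*778436 = (⅔)*(-446)/(-1443 + 1101) - 1*778436 = (⅔)*(-446)/(-342) - 778436 = (⅔)*(-446)*(-1/342) - 778436 = 446/513 - 778436 = -399337222/513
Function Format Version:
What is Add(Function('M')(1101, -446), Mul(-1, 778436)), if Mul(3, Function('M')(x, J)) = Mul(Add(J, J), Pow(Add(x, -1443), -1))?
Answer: Rational(-399337222, 513) ≈ -7.7844e+5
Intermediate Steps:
Function('M')(x, J) = Mul(Rational(2, 3), J, Pow(Add(-1443, x), -1)) (Function('M')(x, J) = Mul(Rational(1, 3), Mul(Add(J, J), Pow(Add(x, -1443), -1))) = Mul(Rational(1, 3), Mul(Mul(2, J), Pow(Add(-1443, x), -1))) = Mul(Rational(1, 3), Mul(2, J, Pow(Add(-1443, x), -1))) = Mul(Rational(2, 3), J, Pow(Add(-1443, x), -1)))
Add(Function('M')(1101, -446), Mul(-1, 778436)) = Add(Mul(Rational(2, 3), -446, Pow(Add(-1443, 1101), -1)), Mul(-1, 778436)) = Add(Mul(Rational(2, 3), -446, Pow(-342, -1)), -778436) = Add(Mul(Rational(2, 3), -446, Rational(-1, 342)), -778436) = Add(Rational(446, 513), -778436) = Rational(-399337222, 513)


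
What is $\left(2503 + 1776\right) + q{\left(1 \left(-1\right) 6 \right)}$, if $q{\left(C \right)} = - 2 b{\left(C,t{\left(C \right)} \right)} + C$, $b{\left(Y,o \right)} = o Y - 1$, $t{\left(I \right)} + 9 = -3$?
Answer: $4131$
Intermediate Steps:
$t{\left(I \right)} = -12$ ($t{\left(I \right)} = -9 - 3 = -12$)
$b{\left(Y,o \right)} = -1 + Y o$ ($b{\left(Y,o \right)} = Y o - 1 = -1 + Y o$)
$q{\left(C \right)} = 2 + 25 C$ ($q{\left(C \right)} = - 2 \left(-1 + C \left(-12\right)\right) + C = - 2 \left(-1 - 12 C\right) + C = \left(2 + 24 C\right) + C = 2 + 25 C$)
$\left(2503 + 1776\right) + q{\left(1 \left(-1\right) 6 \right)} = \left(2503 + 1776\right) + \left(2 + 25 \cdot 1 \left(-1\right) 6\right) = 4279 + \left(2 + 25 \left(\left(-1\right) 6\right)\right) = 4279 + \left(2 + 25 \left(-6\right)\right) = 4279 + \left(2 - 150\right) = 4279 - 148 = 4131$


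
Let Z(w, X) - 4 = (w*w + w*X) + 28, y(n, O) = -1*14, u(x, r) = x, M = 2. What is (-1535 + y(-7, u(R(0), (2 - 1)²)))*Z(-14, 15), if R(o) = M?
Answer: -27882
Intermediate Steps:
R(o) = 2
y(n, O) = -14
Z(w, X) = 32 + w² + X*w (Z(w, X) = 4 + ((w*w + w*X) + 28) = 4 + ((w² + X*w) + 28) = 4 + (28 + w² + X*w) = 32 + w² + X*w)
(-1535 + y(-7, u(R(0), (2 - 1)²)))*Z(-14, 15) = (-1535 - 14)*(32 + (-14)² + 15*(-14)) = -1549*(32 + 196 - 210) = -1549*18 = -27882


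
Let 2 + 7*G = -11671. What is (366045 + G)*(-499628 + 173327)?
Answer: -832277035242/7 ≈ -1.1890e+11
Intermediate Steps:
G = -11673/7 (G = -2/7 + (⅐)*(-11671) = -2/7 - 11671/7 = -11673/7 ≈ -1667.6)
(366045 + G)*(-499628 + 173327) = (366045 - 11673/7)*(-499628 + 173327) = (2550642/7)*(-326301) = -832277035242/7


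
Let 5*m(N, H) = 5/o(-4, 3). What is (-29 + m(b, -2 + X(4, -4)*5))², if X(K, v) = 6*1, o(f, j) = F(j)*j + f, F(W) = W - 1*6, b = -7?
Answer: 142884/169 ≈ 845.47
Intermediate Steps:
F(W) = -6 + W (F(W) = W - 6 = -6 + W)
o(f, j) = f + j*(-6 + j) (o(f, j) = (-6 + j)*j + f = j*(-6 + j) + f = f + j*(-6 + j))
X(K, v) = 6
m(N, H) = -1/13 (m(N, H) = (5/(-4 + 3*(-6 + 3)))/5 = (5/(-4 + 3*(-3)))/5 = (5/(-4 - 9))/5 = (5/(-13))/5 = (5*(-1/13))/5 = (⅕)*(-5/13) = -1/13)
(-29 + m(b, -2 + X(4, -4)*5))² = (-29 - 1/13)² = (-378/13)² = 142884/169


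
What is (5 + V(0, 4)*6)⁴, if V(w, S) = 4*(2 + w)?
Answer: 7890481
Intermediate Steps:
V(w, S) = 8 + 4*w
(5 + V(0, 4)*6)⁴ = (5 + (8 + 4*0)*6)⁴ = (5 + (8 + 0)*6)⁴ = (5 + 8*6)⁴ = (5 + 48)⁴ = 53⁴ = 7890481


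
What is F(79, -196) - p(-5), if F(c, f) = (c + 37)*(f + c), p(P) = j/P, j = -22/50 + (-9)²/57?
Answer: -32233034/2375 ≈ -13572.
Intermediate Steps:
j = 466/475 (j = -22*1/50 + 81*(1/57) = -11/25 + 27/19 = 466/475 ≈ 0.98105)
p(P) = 466/(475*P)
F(c, f) = (37 + c)*(c + f)
F(79, -196) - p(-5) = (79² + 37*79 + 37*(-196) + 79*(-196)) - 466/(475*(-5)) = (6241 + 2923 - 7252 - 15484) - 466*(-1)/(475*5) = -13572 - 1*(-466/2375) = -13572 + 466/2375 = -32233034/2375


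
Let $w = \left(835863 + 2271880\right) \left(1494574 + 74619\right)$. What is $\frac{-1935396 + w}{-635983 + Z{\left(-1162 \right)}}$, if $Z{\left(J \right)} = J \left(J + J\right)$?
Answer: $\frac{4876646626003}{2064505} \approx 2.3621 \cdot 10^{6}$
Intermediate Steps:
$w = 4876648561399$ ($w = 3107743 \cdot 1569193 = 4876648561399$)
$Z{\left(J \right)} = 2 J^{2}$ ($Z{\left(J \right)} = J 2 J = 2 J^{2}$)
$\frac{-1935396 + w}{-635983 + Z{\left(-1162 \right)}} = \frac{-1935396 + 4876648561399}{-635983 + 2 \left(-1162\right)^{2}} = \frac{4876646626003}{-635983 + 2 \cdot 1350244} = \frac{4876646626003}{-635983 + 2700488} = \frac{4876646626003}{2064505}$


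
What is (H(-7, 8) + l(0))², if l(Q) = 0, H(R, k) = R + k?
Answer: 1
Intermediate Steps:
(H(-7, 8) + l(0))² = ((-7 + 8) + 0)² = (1 + 0)² = 1² = 1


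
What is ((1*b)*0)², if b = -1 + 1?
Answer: 0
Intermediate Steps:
b = 0
((1*b)*0)² = ((1*0)*0)² = (0*0)² = 0² = 0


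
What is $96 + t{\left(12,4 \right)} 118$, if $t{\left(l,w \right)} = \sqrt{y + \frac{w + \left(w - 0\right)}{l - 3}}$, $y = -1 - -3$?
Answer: $96 + \frac{118 \sqrt{26}}{3} \approx 296.56$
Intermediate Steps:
$y = 2$ ($y = -1 + 3 = 2$)
$t{\left(l,w \right)} = \sqrt{2 + \frac{2 w}{-3 + l}}$ ($t{\left(l,w \right)} = \sqrt{2 + \frac{w + \left(w - 0\right)}{l - 3}} = \sqrt{2 + \frac{w + \left(w + 0\right)}{-3 + l}} = \sqrt{2 + \frac{w + w}{-3 + l}} = \sqrt{2 + \frac{2 w}{-3 + l}}$)
$96 + t{\left(12,4 \right)} 118 = 96 + \sqrt{2} \sqrt{\frac{-3 + 12 + 4}{-3 + 12}} \cdot 118 = 96 + \sqrt{2} \sqrt{\frac{1}{9} \cdot 13} \cdot 118 = 96 + \sqrt{2} \sqrt{\frac{13}{9}} \cdot 118 = 96 + \sqrt{2} \frac{\sqrt{13}}{3} \cdot 118 = 96 + \frac{\sqrt{26}}{3} \cdot 118 = 96 + \frac{118 \sqrt{26}}{3}$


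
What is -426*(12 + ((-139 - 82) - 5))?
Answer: 91164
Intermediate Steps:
-426*(12 + ((-139 - 82) - 5)) = -426*(12 + (-221 - 5)) = -426*(12 - 226) = -426*(-214) = 91164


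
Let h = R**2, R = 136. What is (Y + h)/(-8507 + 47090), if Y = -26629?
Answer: -2711/12861 ≈ -0.21079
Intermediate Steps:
h = 18496 (h = 136**2 = 18496)
(Y + h)/(-8507 + 47090) = (-26629 + 18496)/(-8507 + 47090) = -8133/38583 = -8133*1/38583 = -2711/12861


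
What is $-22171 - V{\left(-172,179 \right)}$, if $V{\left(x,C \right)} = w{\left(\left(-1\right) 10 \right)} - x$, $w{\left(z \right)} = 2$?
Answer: $-22345$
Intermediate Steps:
$V{\left(x,C \right)} = 2 - x$
$-22171 - V{\left(-172,179 \right)} = -22171 - \left(2 - -172\right) = -22171 - \left(2 + 172\right) = -22171 - 174 = -22345$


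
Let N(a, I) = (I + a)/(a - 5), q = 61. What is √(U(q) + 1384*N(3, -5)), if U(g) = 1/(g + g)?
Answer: 3*√2288842/122 ≈ 37.202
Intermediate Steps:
U(g) = 1/(2*g)
N(a, I) = (I + a)/(-5 + a)
√(U(q) + 1384*N(3, -5)) = √((½)/61 + 1384*((-5 + 3)/(-5 + 3))) = √((½)*(1/61) + 1384*(-2/(-2))) = √(1/122 + 1384*(-½*(-2))) = √(1/122 + 1384*1) = √(1/122 + 1384) = √(168849/122) = 3*√2288842/122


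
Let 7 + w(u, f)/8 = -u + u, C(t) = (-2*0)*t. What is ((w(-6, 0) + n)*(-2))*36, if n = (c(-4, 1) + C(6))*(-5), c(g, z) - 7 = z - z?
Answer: 6552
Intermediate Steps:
c(g, z) = 7 (c(g, z) = 7 + (z - z) = 7 + 0 = 7)
C(t) = 0 (C(t) = 0*t = 0)
w(u, f) = -56 (w(u, f) = -56 + 8*(-u + u) = -56 + 8*0 = -56 + 0 = -56)
n = -35 (n = (7 + 0)*(-5) = 7*(-5) = -35)
((w(-6, 0) + n)*(-2))*36 = ((-56 - 35)*(-2))*36 = -91*(-2)*36 = 182*36 = 6552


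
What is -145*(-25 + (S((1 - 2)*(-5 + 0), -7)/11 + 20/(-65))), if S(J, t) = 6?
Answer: 513445/143 ≈ 3590.5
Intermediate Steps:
-145*(-25 + (S((1 - 2)*(-5 + 0), -7)/11 + 20/(-65))) = -145*(-25 + (6/11 + 20/(-65))) = -145*(-25 + (6*(1/11) + 20*(-1/65))) = -145*(-25 + (6/11 - 4/13)) = -145*(-25 + 34/143) = -145*(-3541/143) = 513445/143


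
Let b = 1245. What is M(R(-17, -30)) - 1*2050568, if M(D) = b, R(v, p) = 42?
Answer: -2049323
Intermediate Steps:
M(D) = 1245
M(R(-17, -30)) - 1*2050568 = 1245 - 1*2050568 = 1245 - 2050568 = -2049323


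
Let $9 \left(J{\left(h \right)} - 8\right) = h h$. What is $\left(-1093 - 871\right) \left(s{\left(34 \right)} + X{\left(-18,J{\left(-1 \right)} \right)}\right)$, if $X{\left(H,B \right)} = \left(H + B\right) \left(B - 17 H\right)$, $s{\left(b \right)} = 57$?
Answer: $\frac{485080504}{81} \approx 5.9886 \cdot 10^{6}$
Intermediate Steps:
$J{\left(h \right)} = 8 + \frac{h^{2}}{9}$ ($J{\left(h \right)} = 8 + \frac{h h}{9} = 8 + \frac{h^{2}}{9}$)
$X{\left(H,B \right)} = \left(B + H\right) \left(B - 17 H\right)$
$\left(-1093 - 871\right) \left(s{\left(34 \right)} + X{\left(-18,J{\left(-1 \right)} \right)}\right) = \left(-1093 - 871\right) \left(57 - \left(5508 - \left(8 + \frac{\left(-1\right)^{2}}{9}\right)^{2} + 16 \left(8 + \frac{\left(-1\right)^{2}}{9}\right) \left(-18\right)\right)\right) = - 1964 \left(57 - \left(5508 - \left(8 + \frac{1}{9} \cdot 1\right)^{2} + 16 \left(8 + \frac{1}{9} \cdot 1\right) \left(-18\right)\right)\right) = - 1964 \left(57 - \left(5508 - \left(8 + \frac{1}{9}\right)^{2} + 16 \left(8 + \frac{1}{9}\right) \left(-18\right)\right)\right) = - 1964 \left(57 - \left(5508 - 2336 - \frac{5329}{81}\right)\right) = - 1964 \left(57 + \left(\frac{5329}{81} - 5508 + 2336\right)\right) = - 1964 \left(57 - \frac{251603}{81}\right) = \left(-1964\right) \left(- \frac{246986}{81}\right) = \frac{485080504}{81}$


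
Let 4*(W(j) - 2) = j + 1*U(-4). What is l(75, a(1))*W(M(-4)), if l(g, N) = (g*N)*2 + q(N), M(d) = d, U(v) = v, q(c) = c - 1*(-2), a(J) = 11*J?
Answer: 0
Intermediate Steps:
q(c) = 2 + c (q(c) = c + 2 = 2 + c)
l(g, N) = 2 + N + 2*N*g (l(g, N) = (g*N)*2 + (2 + N) = (N*g)*2 + (2 + N) = 2*N*g + (2 + N) = 2 + N + 2*N*g)
W(j) = 1 + j/4 (W(j) = 2 + (j + 1*(-4))/4 = 2 + (j - 4)/4 = 2 + (-4 + j)/4 = 2 + (-1 + j/4) = 1 + j/4)
l(75, a(1))*W(M(-4)) = (2 + 11*1 + 2*(11*1)*75)*(1 + (¼)*(-4)) = (2 + 11 + 2*11*75)*(1 - 1) = (2 + 11 + 1650)*0 = 1663*0 = 0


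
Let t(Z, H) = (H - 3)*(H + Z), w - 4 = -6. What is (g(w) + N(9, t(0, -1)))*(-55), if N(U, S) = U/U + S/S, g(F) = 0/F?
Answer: -110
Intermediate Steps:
w = -2 (w = 4 - 6 = -2)
g(F) = 0
t(Z, H) = (-3 + H)*(H + Z)
N(U, S) = 2 (N(U, S) = 1 + 1 = 2)
(g(w) + N(9, t(0, -1)))*(-55) = (0 + 2)*(-55) = 2*(-55) = -110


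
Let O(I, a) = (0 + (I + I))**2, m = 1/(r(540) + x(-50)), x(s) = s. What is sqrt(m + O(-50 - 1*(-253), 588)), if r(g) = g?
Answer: sqrt(807696410)/70 ≈ 406.00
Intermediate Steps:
m = 1/490 (m = 1/(540 - 50) = 1/490 ≈ 0.0020408)
O(I, a) = 4*I**2 (O(I, a) = (0 + 2*I)**2 = (2*I)**2 = 4*I**2)
sqrt(m + O(-50 - 1*(-253), 588)) = sqrt(1/490 + 4*(-50 - 1*(-253))**2) = sqrt(1/490 + 4*(-50 + 253)**2) = sqrt(1/490 + 4*203**2) = sqrt(1/490 + 4*41209) = sqrt(1/490 + 164836) = sqrt(80769641/490) = sqrt(807696410)/70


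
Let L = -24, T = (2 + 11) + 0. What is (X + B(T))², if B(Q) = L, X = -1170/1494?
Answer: 4231249/6889 ≈ 614.20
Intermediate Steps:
X = -65/83 (X = -1170*1/1494 = -65/83 ≈ -0.78313)
T = 13 (T = 13 + 0 = 13)
B(Q) = -24
(X + B(T))² = (-65/83 - 24)² = (-2057/83)² = 4231249/6889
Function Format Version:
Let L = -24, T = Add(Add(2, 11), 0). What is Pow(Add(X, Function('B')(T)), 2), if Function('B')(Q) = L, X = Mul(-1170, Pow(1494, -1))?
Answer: Rational(4231249, 6889) ≈ 614.20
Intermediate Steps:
X = Rational(-65, 83) (X = Mul(-1170, Rational(1, 1494)) = Rational(-65, 83) ≈ -0.78313)
T = 13 (T = Add(13, 0) = 13)
Function('B')(Q) = -24
Pow(Add(X, Function('B')(T)), 2) = Pow(Add(Rational(-65, 83), -24), 2) = Pow(Rational(-2057, 83), 2) = Rational(4231249, 6889)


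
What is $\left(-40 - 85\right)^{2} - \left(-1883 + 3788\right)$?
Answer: $13720$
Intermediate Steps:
$\left(-40 - 85\right)^{2} - \left(-1883 + 3788\right) = \left(-125\right)^{2} - 1905 = 15625 - 1905 = 13720$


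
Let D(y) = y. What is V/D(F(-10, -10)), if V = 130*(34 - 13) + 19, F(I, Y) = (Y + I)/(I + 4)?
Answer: 8247/10 ≈ 824.70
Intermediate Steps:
F(I, Y) = (I + Y)/(4 + I)
V = 2749 (V = 130*21 + 19 = 2730 + 19 = 2749)
V/D(F(-10, -10)) = 2749/(((-10 - 10)/(4 - 10))) = 2749/((-20/(-6))) = 2749/((-⅙*(-20))) = 2749/(10/3) = 2749*(3/10) = 8247/10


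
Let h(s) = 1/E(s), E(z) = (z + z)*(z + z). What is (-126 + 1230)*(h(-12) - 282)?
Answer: -3735913/12 ≈ -3.1133e+5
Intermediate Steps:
E(z) = 4*z² (E(z) = (2*z)*(2*z) = 4*z²)
h(s) = 1/(4*s²)
(-126 + 1230)*(h(-12) - 282) = (-126 + 1230)*((¼)/(-12)² - 282) = 1104*((¼)*(1/144) - 282) = 1104*(1/576 - 282) = 1104*(-162431/576) = -3735913/12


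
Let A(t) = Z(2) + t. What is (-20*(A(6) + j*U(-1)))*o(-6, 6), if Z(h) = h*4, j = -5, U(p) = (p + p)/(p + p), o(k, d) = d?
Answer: -1080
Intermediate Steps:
U(p) = 1 (U(p) = (2*p)/((2*p)) = (2*p)*(1/(2*p)) = 1)
Z(h) = 4*h
A(t) = 8 + t (A(t) = 4*2 + t = 8 + t)
(-20*(A(6) + j*U(-1)))*o(-6, 6) = -20*((8 + 6) - 5*1)*6 = -20*(14 - 5)*6 = -20*9*6 = -180*6 = -1080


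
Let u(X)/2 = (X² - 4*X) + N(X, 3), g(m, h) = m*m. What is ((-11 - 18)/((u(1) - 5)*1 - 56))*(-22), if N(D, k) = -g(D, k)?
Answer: -638/69 ≈ -9.2464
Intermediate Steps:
g(m, h) = m²
N(D, k) = -D²
u(X) = -8*X (u(X) = 2*((X² - 4*X) - X²) = 2*(-4*X) = -8*X)
((-11 - 18)/((u(1) - 5)*1 - 56))*(-22) = ((-11 - 18)/((-8*1 - 5)*1 - 56))*(-22) = -29/((-8 - 5)*1 - 56)*(-22) = -29/(-13*1 - 56)*(-22) = -29/(-13 - 56)*(-22) = -29/(-69)*(-22) = -29*(-1/69)*(-22) = (29/69)*(-22) = -638/69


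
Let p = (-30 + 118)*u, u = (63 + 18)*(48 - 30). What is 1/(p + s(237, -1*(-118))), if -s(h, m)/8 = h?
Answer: 1/126408 ≈ 7.9109e-6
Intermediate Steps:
s(h, m) = -8*h
u = 1458 (u = 81*18 = 1458)
p = 128304 (p = (-30 + 118)*1458 = 88*1458 = 128304)
1/(p + s(237, -1*(-118))) = 1/(128304 - 8*237) = 1/(128304 - 1896) = 1/126408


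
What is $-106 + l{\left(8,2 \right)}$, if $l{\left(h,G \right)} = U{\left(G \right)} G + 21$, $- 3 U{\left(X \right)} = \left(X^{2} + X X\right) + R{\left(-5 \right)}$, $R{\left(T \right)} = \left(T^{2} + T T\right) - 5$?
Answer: $- \frac{361}{3} \approx -120.33$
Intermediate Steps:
$R{\left(T \right)} = -5 + 2 T^{2}$ ($R{\left(T \right)} = \left(T^{2} + T^{2}\right) - 5 = 2 T^{2} - 5 = -5 + 2 T^{2}$)
$U{\left(X \right)} = -15 - \frac{2 X^{2}}{3}$ ($U{\left(X \right)} = - \frac{\left(X^{2} + X X\right) - \left(5 - 2 \left(-5\right)^{2}\right)}{3} = - \frac{\left(X^{2} + X^{2}\right) + \left(-5 + 2 \cdot 25\right)}{3} = - \frac{2 X^{2} + \left(-5 + 50\right)}{3} = - \frac{2 X^{2} + 45}{3} = - \frac{45 + 2 X^{2}}{3} = -15 - \frac{2 X^{2}}{3}$)
$l{\left(h,G \right)} = 21 + G \left(-15 - \frac{2 G^{2}}{3}\right)$ ($l{\left(h,G \right)} = \left(-15 - \frac{2 G^{2}}{3}\right) G + 21 = G \left(-15 - \frac{2 G^{2}}{3}\right) + 21 = 21 + G \left(-15 - \frac{2 G^{2}}{3}\right)$)
$-106 + l{\left(8,2 \right)} = -106 + \left(21 - \frac{2 \left(45 + 2 \cdot 2^{2}\right)}{3}\right) = -106 + \left(21 - \frac{2 \left(45 + 2 \cdot 4\right)}{3}\right) = -106 + \left(21 - \frac{2 \left(45 + 8\right)}{3}\right) = -106 + \left(21 - \frac{2}{3} \cdot 53\right) = -106 + \left(21 - \frac{106}{3}\right) = -106 - \frac{43}{3} = - \frac{361}{3}$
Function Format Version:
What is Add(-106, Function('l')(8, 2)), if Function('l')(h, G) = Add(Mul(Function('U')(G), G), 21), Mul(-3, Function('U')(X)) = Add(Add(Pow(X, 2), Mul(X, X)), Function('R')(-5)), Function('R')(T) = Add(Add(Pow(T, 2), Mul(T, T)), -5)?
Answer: Rational(-361, 3) ≈ -120.33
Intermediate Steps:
Function('R')(T) = Add(-5, Mul(2, Pow(T, 2))) (Function('R')(T) = Add(Add(Pow(T, 2), Pow(T, 2)), -5) = Add(Mul(2, Pow(T, 2)), -5) = Add(-5, Mul(2, Pow(T, 2))))
Function('U')(X) = Add(-15, Mul(Rational(-2, 3), Pow(X, 2))) (Function('U')(X) = Mul(Rational(-1, 3), Add(Add(Pow(X, 2), Mul(X, X)), Add(-5, Mul(2, Pow(-5, 2))))) = Mul(Rational(-1, 3), Add(Add(Pow(X, 2), Pow(X, 2)), Add(-5, Mul(2, 25)))) = Mul(Rational(-1, 3), Add(Mul(2, Pow(X, 2)), Add(-5, 50))) = Mul(Rational(-1, 3), Add(Mul(2, Pow(X, 2)), 45)) = Mul(Rational(-1, 3), Add(45, Mul(2, Pow(X, 2)))) = Add(-15, Mul(Rational(-2, 3), Pow(X, 2))))
Function('l')(h, G) = Add(21, Mul(G, Add(-15, Mul(Rational(-2, 3), Pow(G, 2))))) (Function('l')(h, G) = Add(Mul(Add(-15, Mul(Rational(-2, 3), Pow(G, 2))), G), 21) = Add(Mul(G, Add(-15, Mul(Rational(-2, 3), Pow(G, 2)))), 21) = Add(21, Mul(G, Add(-15, Mul(Rational(-2, 3), Pow(G, 2))))))
Add(-106, Function('l')(8, 2)) = Add(-106, Add(21, Mul(Rational(-1, 3), 2, Add(45, Mul(2, Pow(2, 2)))))) = Add(-106, Add(21, Mul(Rational(-1, 3), 2, Add(45, Mul(2, 4))))) = Add(-106, Add(21, Mul(Rational(-1, 3), 2, Add(45, 8)))) = Add(-106, Add(21, Mul(Rational(-1, 3), 2, 53))) = Add(-106, Add(21, Rational(-106, 3))) = Add(-106, Rational(-43, 3)) = Rational(-361, 3)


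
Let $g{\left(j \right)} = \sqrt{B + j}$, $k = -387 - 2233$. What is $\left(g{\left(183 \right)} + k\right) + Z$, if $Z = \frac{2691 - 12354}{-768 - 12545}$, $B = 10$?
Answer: $- \frac{34870397}{13313} + \sqrt{193} \approx -2605.4$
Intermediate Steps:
$k = -2620$ ($k = -387 - 2233 = -2620$)
$g{\left(j \right)} = \sqrt{10 + j}$
$Z = \frac{9663}{13313}$ ($Z = - \frac{9663}{-13313} = \left(-9663\right) \left(- \frac{1}{13313}\right) = \frac{9663}{13313} \approx 0.72583$)
$\left(g{\left(183 \right)} + k\right) + Z = \left(\sqrt{10 + 183} - 2620\right) + \frac{9663}{13313} = \left(\sqrt{193} - 2620\right) + \frac{9663}{13313} = \left(-2620 + \sqrt{193}\right) + \frac{9663}{13313} = - \frac{34870397}{13313} + \sqrt{193}$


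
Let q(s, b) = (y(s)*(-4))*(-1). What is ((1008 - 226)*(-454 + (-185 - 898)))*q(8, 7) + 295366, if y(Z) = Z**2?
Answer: -307399738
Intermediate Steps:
q(s, b) = 4*s**2 (q(s, b) = (s**2*(-4))*(-1) = -4*s**2*(-1) = 4*s**2)
((1008 - 226)*(-454 + (-185 - 898)))*q(8, 7) + 295366 = ((1008 - 226)*(-454 + (-185 - 898)))*(4*8**2) + 295366 = (782*(-454 - 1083))*(4*64) + 295366 = (782*(-1537))*256 + 295366 = -1201934*256 + 295366 = -307695104 + 295366 = -307399738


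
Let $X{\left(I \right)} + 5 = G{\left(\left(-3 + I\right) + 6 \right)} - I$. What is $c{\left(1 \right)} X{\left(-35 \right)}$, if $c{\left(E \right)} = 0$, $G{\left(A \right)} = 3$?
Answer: $0$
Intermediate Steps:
$X{\left(I \right)} = -2 - I$ ($X{\left(I \right)} = -5 - \left(-3 + I\right) = -2 - I$)
$c{\left(1 \right)} X{\left(-35 \right)} = 0 \left(-2 - -35\right) = 0 \left(-2 + 35\right) = 0 \cdot 33 = 0$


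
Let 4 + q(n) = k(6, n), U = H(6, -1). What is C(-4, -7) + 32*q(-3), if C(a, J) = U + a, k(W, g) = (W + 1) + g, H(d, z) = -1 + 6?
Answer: 1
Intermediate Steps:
H(d, z) = 5
U = 5
k(W, g) = 1 + W + g (k(W, g) = (1 + W) + g = 1 + W + g)
q(n) = 3 + n (q(n) = -4 + (1 + 6 + n) = -4 + (7 + n) = 3 + n)
C(a, J) = 5 + a
C(-4, -7) + 32*q(-3) = (5 - 4) + 32*(3 - 3) = 1 + 32*0 = 1 + 0 = 1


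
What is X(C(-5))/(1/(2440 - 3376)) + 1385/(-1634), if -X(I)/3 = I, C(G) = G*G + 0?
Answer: 114705415/1634 ≈ 70199.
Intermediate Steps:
C(G) = G² (C(G) = G² + 0 = G²)
X(I) = -3*I
X(C(-5))/(1/(2440 - 3376)) + 1385/(-1634) = (-3*(-5)²)/(1/(2440 - 3376)) + 1385/(-1634) = (-3*25)/(1/(-936)) + 1385*(-1/1634) = -75/(-1/936) - 1385/1634 = -75*(-936) - 1385/1634 = 70200 - 1385/1634 = 114705415/1634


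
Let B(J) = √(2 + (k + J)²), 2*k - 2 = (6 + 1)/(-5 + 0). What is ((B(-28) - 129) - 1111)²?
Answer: (12400 - √76929)²/100 ≈ 1.4696e+6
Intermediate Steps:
k = 3/10 (k = 1 + ((6 + 1)/(-5 + 0))/2 = 1 + (7/(-5))/2 = 1 + (7*(-⅕))/2 = 1 + (½)*(-7/5) = 1 - 7/10 = 3/10 ≈ 0.30000)
B(J) = √(2 + (3/10 + J)²)
((B(-28) - 129) - 1111)² = ((√(200 + (3 + 10*(-28))²)/10 - 129) - 1111)² = ((√(200 + (3 - 280)²)/10 - 129) - 1111)² = ((√(200 + (-277)²)/10 - 129) - 1111)² = ((√(200 + 76729)/10 - 129) - 1111)² = ((√76929/10 - 129) - 1111)² = ((-129 + √76929/10) - 1111)² = (-1240 + √76929/10)²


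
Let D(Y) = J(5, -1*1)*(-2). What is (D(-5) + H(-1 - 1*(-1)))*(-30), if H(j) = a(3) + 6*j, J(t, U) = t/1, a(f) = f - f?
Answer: 300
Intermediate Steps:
a(f) = 0
J(t, U) = t (J(t, U) = t*1 = t)
H(j) = 6*j (H(j) = 0 + 6*j = 6*j)
D(Y) = -10 (D(Y) = 5*(-2) = -10)
(D(-5) + H(-1 - 1*(-1)))*(-30) = (-10 + 6*(-1 - 1*(-1)))*(-30) = (-10 + 6*(-1 + 1))*(-30) = (-10 + 6*0)*(-30) = (-10 + 0)*(-30) = -10*(-30) = 300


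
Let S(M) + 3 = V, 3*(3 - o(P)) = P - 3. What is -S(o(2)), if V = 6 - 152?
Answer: 149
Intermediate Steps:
o(P) = 4 - P/3 (o(P) = 3 - (P - 3)/3 = 3 - (-3 + P)/3 = 3 + (1 - P/3) = 4 - P/3)
V = -146
S(M) = -149 (S(M) = -3 - 146 = -149)
-S(o(2)) = -1*(-149) = 149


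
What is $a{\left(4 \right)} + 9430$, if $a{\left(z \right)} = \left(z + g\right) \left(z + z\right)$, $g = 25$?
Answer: $9662$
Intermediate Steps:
$a{\left(z \right)} = 2 z \left(25 + z\right)$ ($a{\left(z \right)} = \left(z + 25\right) \left(z + z\right) = \left(25 + z\right) 2 z = 2 z \left(25 + z\right)$)
$a{\left(4 \right)} + 9430 = 2 \cdot 4 \left(25 + 4\right) + 9430 = 2 \cdot 4 \cdot 29 + 9430 = 232 + 9430 = 9662$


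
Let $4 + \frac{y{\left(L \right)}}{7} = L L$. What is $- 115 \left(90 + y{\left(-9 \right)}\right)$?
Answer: $-72335$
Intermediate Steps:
$y{\left(L \right)} = -28 + 7 L^{2}$ ($y{\left(L \right)} = -28 + 7 L L = -28 + 7 L^{2}$)
$- 115 \left(90 + y{\left(-9 \right)}\right) = - 115 \left(90 - \left(28 - 7 \left(-9\right)^{2}\right)\right) = - 115 \left(90 + \left(-28 + 7 \cdot 81\right)\right) = - 115 \left(90 + \left(-28 + 567\right)\right) = - 115 \left(90 + 539\right) = \left(-115\right) 629 = -72335$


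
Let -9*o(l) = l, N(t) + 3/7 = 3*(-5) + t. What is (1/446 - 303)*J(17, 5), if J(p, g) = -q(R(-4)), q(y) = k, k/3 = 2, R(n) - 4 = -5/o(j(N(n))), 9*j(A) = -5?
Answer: 405411/223 ≈ 1818.0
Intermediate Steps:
N(t) = -108/7 + t (N(t) = -3/7 + (3*(-5) + t) = -3/7 + (-15 + t) = -108/7 + t)
j(A) = -5/9 (j(A) = (⅑)*(-5) = -5/9)
o(l) = -l/9
R(n) = -77 (R(n) = 4 - 5/((-⅑*(-5/9))) = 4 - 5/5/81 = 4 - 5*81/5 = 4 - 81 = -77)
k = 6 (k = 3*2 = 6)
q(y) = 6
J(p, g) = -6 (J(p, g) = -1*6 = -6)
(1/446 - 303)*J(17, 5) = (1/446 - 303)*(-6) = -135137/446*(-6) = 405411/223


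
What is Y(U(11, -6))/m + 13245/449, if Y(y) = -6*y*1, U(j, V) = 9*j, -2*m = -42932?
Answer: 142025232/4819117 ≈ 29.471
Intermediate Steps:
m = 21466 (m = -½*(-42932) = 21466)
Y(y) = -6*y
Y(U(11, -6))/m + 13245/449 = -54*11/21466 + 13245/449 = -6*99*(1/21466) + 13245*(1/449) = -594*1/21466 + 13245/449 = -297/10733 + 13245/449 = 142025232/4819117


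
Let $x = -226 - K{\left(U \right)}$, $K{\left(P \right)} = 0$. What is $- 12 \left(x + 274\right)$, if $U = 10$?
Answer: $-576$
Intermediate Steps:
$x = -226$ ($x = -226 - 0 = -226 + 0 = -226$)
$- 12 \left(x + 274\right) = - 12 \left(-226 + 274\right) = \left(-12\right) 48 = -576$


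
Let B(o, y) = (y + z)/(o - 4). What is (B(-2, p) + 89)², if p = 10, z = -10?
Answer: 7921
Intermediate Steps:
B(o, y) = (-10 + y)/(-4 + o) (B(o, y) = (y - 10)/(o - 4) = (-10 + y)/(-4 + o))
(B(-2, p) + 89)² = ((-10 + 10)/(-4 - 2) + 89)² = (0/(-6) + 89)² = (-⅙*0 + 89)² = (0 + 89)² = 89² = 7921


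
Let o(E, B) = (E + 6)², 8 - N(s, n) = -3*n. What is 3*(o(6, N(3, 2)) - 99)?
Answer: 135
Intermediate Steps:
N(s, n) = 8 + 3*n (N(s, n) = 8 - (-3)*n = 8 + 3*n)
o(E, B) = (6 + E)²
3*(o(6, N(3, 2)) - 99) = 3*((6 + 6)² - 99) = 3*(12² - 99) = 3*(144 - 99) = 3*45 = 135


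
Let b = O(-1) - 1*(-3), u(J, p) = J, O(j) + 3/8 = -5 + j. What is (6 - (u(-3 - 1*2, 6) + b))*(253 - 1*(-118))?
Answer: 42665/8 ≈ 5333.1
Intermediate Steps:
O(j) = -43/8 + j (O(j) = -3/8 + (-5 + j) = -43/8 + j)
b = -27/8 (b = (-43/8 - 1) - 1*(-3) = -51/8 + 3 = -27/8 ≈ -3.3750)
(6 - (u(-3 - 1*2, 6) + b))*(253 - 1*(-118)) = (6 - ((-3 - 1*2) - 27/8))*(253 - 1*(-118)) = (6 - ((-3 - 2) - 27/8))*(253 + 118) = (6 - (-5 - 27/8))*371 = (6 - 1*(-67/8))*371 = (6 + 67/8)*371 = (115/8)*371 = 42665/8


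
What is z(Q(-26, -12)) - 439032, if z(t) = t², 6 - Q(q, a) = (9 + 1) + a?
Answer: -438968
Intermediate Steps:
Q(q, a) = -4 - a (Q(q, a) = 6 - ((9 + 1) + a) = 6 - (10 + a) = 6 + (-10 - a) = -4 - a)
z(Q(-26, -12)) - 439032 = (-4 - 1*(-12))² - 439032 = (-4 + 12)² - 439032 = 8² - 439032 = 64 - 439032 = -438968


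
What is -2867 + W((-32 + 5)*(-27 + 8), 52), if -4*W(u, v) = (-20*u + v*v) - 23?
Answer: -3889/4 ≈ -972.25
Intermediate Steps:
W(u, v) = 23/4 + 5*u - v²/4 (W(u, v) = -((-20*u + v*v) - 23)/4 = -((-20*u + v²) - 23)/4 = -((v² - 20*u) - 23)/4 = -(-23 + v² - 20*u)/4 = 23/4 + 5*u - v²/4)
-2867 + W((-32 + 5)*(-27 + 8), 52) = -2867 + (23/4 + 5*((-32 + 5)*(-27 + 8)) - ¼*52²) = -2867 + (23/4 + 5*(-27*(-19)) - ¼*2704) = -2867 + (23/4 + 5*513 - 676) = -2867 + (23/4 + 2565 - 676) = -2867 + 7579/4 = -3889/4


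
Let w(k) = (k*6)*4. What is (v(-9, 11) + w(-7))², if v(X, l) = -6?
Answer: 30276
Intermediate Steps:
w(k) = 24*k (w(k) = (6*k)*4 = 24*k)
(v(-9, 11) + w(-7))² = (-6 + 24*(-7))² = (-6 - 168)² = (-174)² = 30276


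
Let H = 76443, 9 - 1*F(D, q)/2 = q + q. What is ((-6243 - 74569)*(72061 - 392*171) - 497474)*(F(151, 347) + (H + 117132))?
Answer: -78208410933510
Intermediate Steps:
F(D, q) = 18 - 4*q (F(D, q) = 18 - 2*(q + q) = 18 - 4*q)
((-6243 - 74569)*(72061 - 392*171) - 497474)*(F(151, 347) + (H + 117132)) = ((-6243 - 74569)*(72061 - 392*171) - 497474)*((18 - 4*347) + (76443 + 117132)) = (-80812*(72061 - 67032) - 497474)*((18 - 1388) + 193575) = (-80812*5029 - 497474)*(-1370 + 193575) = (-406403548 - 497474)*192205 = -406901022*192205 = -78208410933510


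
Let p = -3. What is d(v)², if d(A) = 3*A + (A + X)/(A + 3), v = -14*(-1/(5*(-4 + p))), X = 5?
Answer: 1369/4225 ≈ 0.32402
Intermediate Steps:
v = -⅖ (v = -14*(-1/(5*(-4 - 3))) = -14/((-5*(-7))) = -14/35 = -14*1/35 = -⅖ ≈ -0.40000)
d(A) = 3*A + (5 + A)/(3 + A) (d(A) = 3*A + (A + 5)/(A + 3) = 3*A + (5 + A)/(3 + A))
d(v)² = ((5 + 3*(-⅖)² + 10*(-⅖))/(3 - ⅖))² = ((5 + 3*(4/25) - 4)/(13/5))² = (5*(5 + 12/25 - 4)/13)² = ((5/13)*(37/25))² = (37/65)² = 1369/4225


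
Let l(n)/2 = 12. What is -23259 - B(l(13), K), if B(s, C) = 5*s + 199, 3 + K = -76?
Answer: -23578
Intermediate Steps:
l(n) = 24 (l(n) = 2*12 = 24)
K = -79 (K = -3 - 76 = -79)
B(s, C) = 199 + 5*s
-23259 - B(l(13), K) = -23259 - (199 + 5*24) = -23259 - (199 + 120) = -23259 - 1*319 = -23259 - 319 = -23578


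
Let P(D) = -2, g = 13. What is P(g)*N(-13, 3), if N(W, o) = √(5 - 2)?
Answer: -2*√3 ≈ -3.4641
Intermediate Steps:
N(W, o) = √3
P(g)*N(-13, 3) = -2*√3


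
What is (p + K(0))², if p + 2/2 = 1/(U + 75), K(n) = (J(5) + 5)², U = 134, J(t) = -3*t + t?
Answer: 25170289/43681 ≈ 576.23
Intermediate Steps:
J(t) = -2*t
K(n) = 25 (K(n) = (-2*5 + 5)² = (-10 + 5)² = (-5)² = 25)
p = -208/209 (p = -1 + 1/(134 + 75) = -1 + 1/209 = -208/209 ≈ -0.99522)
(p + K(0))² = (-208/209 + 25)² = (5017/209)² = 25170289/43681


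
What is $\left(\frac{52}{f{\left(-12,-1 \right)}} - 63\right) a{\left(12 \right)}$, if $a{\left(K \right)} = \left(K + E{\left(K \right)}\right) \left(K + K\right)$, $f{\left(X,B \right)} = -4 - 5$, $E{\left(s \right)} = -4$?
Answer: $- \frac{39616}{3} \approx -13205.0$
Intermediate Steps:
$f{\left(X,B \right)} = -9$
$a{\left(K \right)} = 2 K \left(-4 + K\right)$ ($a{\left(K \right)} = \left(K - 4\right) \left(K + K\right) = \left(-4 + K\right) 2 K = 2 K \left(-4 + K\right)$)
$\left(\frac{52}{f{\left(-12,-1 \right)}} - 63\right) a{\left(12 \right)} = \left(\frac{52}{-9} - 63\right) 2 \cdot 12 \left(-4 + 12\right) = \left(52 \left(- \frac{1}{9}\right) - 63\right) 2 \cdot 12 \cdot 8 = \left(- \frac{52}{9} - 63\right) 192 = \left(- \frac{619}{9}\right) 192 = - \frac{39616}{3}$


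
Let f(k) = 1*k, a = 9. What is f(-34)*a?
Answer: -306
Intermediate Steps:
f(k) = k
f(-34)*a = -34*9 = -306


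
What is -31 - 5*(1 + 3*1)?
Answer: -51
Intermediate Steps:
-31 - 5*(1 + 3*1) = -31 - 5*(1 + 3) = -31 - 5*4 = -31 - 20 = -51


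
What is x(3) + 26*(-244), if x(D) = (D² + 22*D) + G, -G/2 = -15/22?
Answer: -68944/11 ≈ -6267.6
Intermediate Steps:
G = 15/11 (G = -(-30)/22 = -2*(-15/22) = 15/11 ≈ 1.3636)
x(D) = 15/11 + D² + 22*D (x(D) = (D² + 22*D) + 15/11 = 15/11 + D² + 22*D)
x(3) + 26*(-244) = (15/11 + 3² + 22*3) + 26*(-244) = (15/11 + 9 + 66) - 6344 = 840/11 - 6344 = -68944/11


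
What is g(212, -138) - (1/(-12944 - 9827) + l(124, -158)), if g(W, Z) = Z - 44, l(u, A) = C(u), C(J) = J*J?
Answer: -354271217/22771 ≈ -15558.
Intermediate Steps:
C(J) = J²
l(u, A) = u²
g(W, Z) = -44 + Z
g(212, -138) - (1/(-12944 - 9827) + l(124, -158)) = (-44 - 138) - (1/(-12944 - 9827) + 124²) = -182 - (1/(-22771) + 15376) = -182 - (-1/22771 + 15376) = -182 - 1*350126895/22771 = -182 - 350126895/22771 = -354271217/22771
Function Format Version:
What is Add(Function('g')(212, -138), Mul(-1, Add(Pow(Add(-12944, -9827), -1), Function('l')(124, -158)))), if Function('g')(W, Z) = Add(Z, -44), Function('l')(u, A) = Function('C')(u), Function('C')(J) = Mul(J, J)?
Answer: Rational(-354271217, 22771) ≈ -15558.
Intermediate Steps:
Function('C')(J) = Pow(J, 2)
Function('l')(u, A) = Pow(u, 2)
Function('g')(W, Z) = Add(-44, Z)
Add(Function('g')(212, -138), Mul(-1, Add(Pow(Add(-12944, -9827), -1), Function('l')(124, -158)))) = Add(Add(-44, -138), Mul(-1, Add(Pow(Add(-12944, -9827), -1), Pow(124, 2)))) = Add(-182, Mul(-1, Add(Pow(-22771, -1), 15376))) = Add(-182, Mul(-1, Add(Rational(-1, 22771), 15376))) = Add(-182, Mul(-1, Rational(350126895, 22771))) = Add(-182, Rational(-350126895, 22771)) = Rational(-354271217, 22771)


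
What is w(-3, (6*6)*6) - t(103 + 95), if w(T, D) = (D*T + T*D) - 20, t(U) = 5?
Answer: -1321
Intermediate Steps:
w(T, D) = -20 + 2*D*T (w(T, D) = (D*T + D*T) - 20 = 2*D*T - 20 = -20 + 2*D*T)
w(-3, (6*6)*6) - t(103 + 95) = (-20 + 2*((6*6)*6)*(-3)) - 1*5 = (-20 + 2*(36*6)*(-3)) - 5 = (-20 + 2*216*(-3)) - 5 = (-20 - 1296) - 5 = -1316 - 5 = -1321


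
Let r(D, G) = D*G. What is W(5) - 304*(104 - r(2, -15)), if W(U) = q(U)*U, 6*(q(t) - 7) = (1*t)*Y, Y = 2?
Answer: -122078/3 ≈ -40693.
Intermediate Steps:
q(t) = 7 + t/3 (q(t) = 7 + ((1*t)*2)/6 = 7 + (t*2)/6 = 7 + (2*t)/6 = 7 + t/3)
W(U) = U*(7 + U/3) (W(U) = (7 + U/3)*U = U*(7 + U/3))
W(5) - 304*(104 - r(2, -15)) = (1/3)*5*(21 + 5) - 304*(104 - 2*(-15)) = (1/3)*5*26 - 304*(104 - 1*(-30)) = 130/3 - 304*(104 + 30) = 130/3 - 304*134 = 130/3 - 40736 = -122078/3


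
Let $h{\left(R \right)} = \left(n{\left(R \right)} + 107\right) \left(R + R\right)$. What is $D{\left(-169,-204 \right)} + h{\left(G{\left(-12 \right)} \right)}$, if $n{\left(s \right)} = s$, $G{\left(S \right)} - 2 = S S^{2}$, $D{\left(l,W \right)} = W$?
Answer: $5588584$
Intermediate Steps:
$G{\left(S \right)} = 2 + S^{3}$ ($G{\left(S \right)} = 2 + S S^{2} = 2 + S^{3}$)
$h{\left(R \right)} = 2 R \left(107 + R\right)$ ($h{\left(R \right)} = \left(R + 107\right) \left(R + R\right) = \left(107 + R\right) 2 R = 2 R \left(107 + R\right)$)
$D{\left(-169,-204 \right)} + h{\left(G{\left(-12 \right)} \right)} = -204 + 2 \left(2 + \left(-12\right)^{3}\right) \left(107 + \left(2 + \left(-12\right)^{3}\right)\right) = -204 + 2 \left(2 - 1728\right) \left(107 + \left(2 - 1728\right)\right) = -204 + 2 \left(-1726\right) \left(107 - 1726\right) = -204 + 2 \left(-1726\right) \left(-1619\right) = -204 + 5588788 = 5588584$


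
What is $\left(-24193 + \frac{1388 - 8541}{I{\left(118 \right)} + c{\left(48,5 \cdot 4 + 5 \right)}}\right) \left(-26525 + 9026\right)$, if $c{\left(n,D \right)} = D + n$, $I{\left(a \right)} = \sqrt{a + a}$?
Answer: $\frac{2165275827882}{5093} - \frac{250340694 \sqrt{59}}{5093} \approx 4.2477 \cdot 10^{8}$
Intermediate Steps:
$I{\left(a \right)} = \sqrt{2} \sqrt{a}$ ($I{\left(a \right)} = \sqrt{2 a} = \sqrt{2} \sqrt{a}$)
$\left(-24193 + \frac{1388 - 8541}{I{\left(118 \right)} + c{\left(48,5 \cdot 4 + 5 \right)}}\right) \left(-26525 + 9026\right) = \left(-24193 + \frac{1388 - 8541}{\sqrt{2} \sqrt{118} + \left(\left(5 \cdot 4 + 5\right) + 48\right)}\right) \left(-26525 + 9026\right) = \left(-24193 - \frac{7153}{2 \sqrt{59} + \left(\left(20 + 5\right) + 48\right)}\right) \left(-17499\right) = \left(-24193 - \frac{7153}{2 \sqrt{59} + \left(25 + 48\right)}\right) \left(-17499\right) = \left(-24193 - \frac{7153}{2 \sqrt{59} + 73}\right) \left(-17499\right) = \left(-24193 - \frac{7153}{73 + 2 \sqrt{59}}\right) \left(-17499\right) = 423353307 + \frac{125170347}{73 + 2 \sqrt{59}}$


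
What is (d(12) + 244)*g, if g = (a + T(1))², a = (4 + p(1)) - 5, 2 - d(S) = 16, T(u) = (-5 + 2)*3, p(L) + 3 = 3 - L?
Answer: 27830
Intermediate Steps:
p(L) = -L (p(L) = -3 + (3 - L) = -L)
T(u) = -9 (T(u) = -3*3 = -9)
d(S) = -14 (d(S) = 2 - 1*16 = 2 - 16 = -14)
a = -2 (a = (4 - 1*1) - 5 = (4 - 1) - 5 = 3 - 5 = -2)
g = 121 (g = (-2 - 9)² = (-11)² = 121)
(d(12) + 244)*g = (-14 + 244)*121 = 230*121 = 27830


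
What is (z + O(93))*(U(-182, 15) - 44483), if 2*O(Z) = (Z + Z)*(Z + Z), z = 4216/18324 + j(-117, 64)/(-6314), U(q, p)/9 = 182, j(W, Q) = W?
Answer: -47532494775175/64134 ≈ -7.4114e+8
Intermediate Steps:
U(q, p) = 1638 (U(q, p) = 9*182 = 1638)
z = 7190933/28924434 (z = 4216/18324 - 117/(-6314) = 4216*(1/18324) - 117*(-1/6314) = 1054/4581 + 117/6314 = 7190933/28924434 ≈ 0.24861)
O(Z) = 2*Z**2 (O(Z) = ((Z + Z)*(Z + Z))/2 = ((2*Z)*(2*Z))/2 = (4*Z**2)/2 = 2*Z**2)
(z + O(93))*(U(-182, 15) - 44483) = (7190933/28924434 + 2*93**2)*(1638 - 44483) = (7190933/28924434 + 2*8649)*(-42845) = (7190933/28924434 + 17298)*(-42845) = (500342050265/28924434)*(-42845) = -47532494775175/64134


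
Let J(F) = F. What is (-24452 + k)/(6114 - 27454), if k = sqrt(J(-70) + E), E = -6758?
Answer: 6113/5335 - I*sqrt(1707)/10670 ≈ 1.1458 - 0.0038722*I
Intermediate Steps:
k = 2*I*sqrt(1707) (k = sqrt(-70 - 6758) = sqrt(-6828) = 2*I*sqrt(1707) ≈ 82.632*I)
(-24452 + k)/(6114 - 27454) = (-24452 + 2*I*sqrt(1707))/(6114 - 27454) = (-24452 + 2*I*sqrt(1707))/(-21340) = (-24452 + 2*I*sqrt(1707))*(-1/21340) = 6113/5335 - I*sqrt(1707)/10670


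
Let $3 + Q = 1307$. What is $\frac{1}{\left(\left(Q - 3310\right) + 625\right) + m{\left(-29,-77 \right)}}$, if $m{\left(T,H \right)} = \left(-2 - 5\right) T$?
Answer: $- \frac{1}{1178} \approx -0.0008489$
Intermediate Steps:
$m{\left(T,H \right)} = - 7 T$
$Q = 1304$ ($Q = -3 + 1307 = 1304$)
$\frac{1}{\left(\left(Q - 3310\right) + 625\right) + m{\left(-29,-77 \right)}} = \frac{1}{\left(\left(1304 - 3310\right) + 625\right) - -203} = \frac{1}{\left(-2006 + 625\right) + 203} = \frac{1}{-1381 + 203} = \frac{1}{-1178} = - \frac{1}{1178}$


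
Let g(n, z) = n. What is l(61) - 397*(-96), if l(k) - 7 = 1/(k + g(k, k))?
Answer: 4650519/122 ≈ 38119.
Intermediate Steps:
l(k) = 7 + 1/(2*k) (l(k) = 7 + 1/(k + k) = 7 + 1/(2*k))
l(61) - 397*(-96) = (7 + (½)/61) - 397*(-96) = (7 + (½)*(1/61)) - 1*(-38112) = (7 + 1/122) + 38112 = 855/122 + 38112 = 4650519/122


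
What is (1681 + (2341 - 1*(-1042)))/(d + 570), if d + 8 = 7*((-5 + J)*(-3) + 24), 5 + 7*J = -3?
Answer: 5064/859 ≈ 5.8952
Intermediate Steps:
J = -8/7 (J = -5/7 + (⅐)*(-3) = -5/7 - 3/7 = -8/7 ≈ -1.1429)
d = 289 (d = -8 + 7*((-5 - 8/7)*(-3) + 24) = -8 + 7*(-43/7*(-3) + 24) = -8 + 7*(129/7 + 24) = -8 + 7*(297/7) = -8 + 297 = 289)
(1681 + (2341 - 1*(-1042)))/(d + 570) = (1681 + (2341 - 1*(-1042)))/(289 + 570) = (1681 + (2341 + 1042))/859 = (1681 + 3383)*(1/859) = 5064*(1/859) = 5064/859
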